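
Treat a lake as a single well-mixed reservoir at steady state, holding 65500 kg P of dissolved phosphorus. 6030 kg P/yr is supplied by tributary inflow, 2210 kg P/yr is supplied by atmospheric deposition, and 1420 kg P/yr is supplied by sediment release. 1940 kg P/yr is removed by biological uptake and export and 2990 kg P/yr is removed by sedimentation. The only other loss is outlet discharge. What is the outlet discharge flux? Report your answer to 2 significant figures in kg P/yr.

4700 kg P/yr

At steady state ΣF_in = ΣF_out.
ΣF_in = 6030 + 2210 + 1420 = 9660.0 kg P/yr.
Outlet discharge flux = ΣF_in − (1940 + 2990) = 9660.0 − 4930 = 4730 kg P/yr.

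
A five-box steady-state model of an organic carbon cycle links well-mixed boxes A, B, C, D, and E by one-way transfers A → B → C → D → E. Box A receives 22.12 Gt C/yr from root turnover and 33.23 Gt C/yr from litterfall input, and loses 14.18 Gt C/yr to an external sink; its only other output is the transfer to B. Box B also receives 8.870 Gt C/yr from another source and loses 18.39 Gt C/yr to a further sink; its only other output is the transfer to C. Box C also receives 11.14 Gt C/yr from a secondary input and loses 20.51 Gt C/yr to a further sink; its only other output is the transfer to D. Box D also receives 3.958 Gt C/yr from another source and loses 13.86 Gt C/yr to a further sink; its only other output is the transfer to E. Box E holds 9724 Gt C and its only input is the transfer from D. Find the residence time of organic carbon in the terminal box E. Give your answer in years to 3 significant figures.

786 yr

Box A: F(A→B) = (22.12 + 33.23) − 14.18 = 41.170 Gt C/yr.
Box B: F(B→C) = (41.170 + 8.870) − 18.39 = 31.650 Gt C/yr.
Box C: F(C→D) = (31.650 + 11.14) − 20.51 = 22.280 Gt C/yr.
Box D: F(D→E) = (22.280 + 3.958) − 13.86 = 12.378 Gt C/yr.
Box E throughput = its input = 12.378 Gt C/yr; τ = 9724 / 12.378 = 785.6 yr.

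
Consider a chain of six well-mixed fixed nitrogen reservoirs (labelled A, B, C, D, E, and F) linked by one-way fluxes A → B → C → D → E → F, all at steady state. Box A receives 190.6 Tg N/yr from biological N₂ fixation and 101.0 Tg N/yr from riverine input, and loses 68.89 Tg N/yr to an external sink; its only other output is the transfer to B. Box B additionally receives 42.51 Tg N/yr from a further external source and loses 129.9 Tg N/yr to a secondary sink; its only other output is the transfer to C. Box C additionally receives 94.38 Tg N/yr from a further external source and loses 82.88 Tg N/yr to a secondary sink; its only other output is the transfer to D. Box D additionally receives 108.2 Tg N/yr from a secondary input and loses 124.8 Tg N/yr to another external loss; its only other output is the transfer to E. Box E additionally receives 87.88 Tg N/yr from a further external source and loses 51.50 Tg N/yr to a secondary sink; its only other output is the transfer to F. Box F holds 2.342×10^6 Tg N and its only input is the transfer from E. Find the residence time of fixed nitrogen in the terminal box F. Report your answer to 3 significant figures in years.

Box A: F(A→B) = (190.6 + 101.0) − 68.89 = 222.71 Tg N/yr.
Box B: F(B→C) = (222.71 + 42.51) − 129.9 = 135.32 Tg N/yr.
Box C: F(C→D) = (135.32 + 94.38) − 82.88 = 146.82 Tg N/yr.
Box D: F(D→E) = (146.82 + 108.2) − 124.8 = 130.22 Tg N/yr.
Box E: F(E→F) = (130.22 + 87.88) − 51.50 = 166.60 Tg N/yr.
Box F throughput = its input = 166.60 Tg N/yr; τ = 2.342×10^6 / 166.60 = 14060 yr.

14100 yr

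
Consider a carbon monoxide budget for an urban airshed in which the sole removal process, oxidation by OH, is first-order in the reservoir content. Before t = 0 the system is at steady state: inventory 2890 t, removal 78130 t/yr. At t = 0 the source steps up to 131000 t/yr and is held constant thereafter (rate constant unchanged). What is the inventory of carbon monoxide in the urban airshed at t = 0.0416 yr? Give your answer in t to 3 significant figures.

τ = M₀/F₀ = 2890/78130 = 0.03699 yr; rate constant k = 1/τ.
New steady state M_∞ = F₁/k = F₁·τ = 131000 × 0.03699 = 4845.6 t.
M(t) = M_∞ + (M₀ − M_∞)·e^(−t/τ); t/τ = 0.0416/0.03699 = 1.125, so e^(−t/τ) = 0.3248.
M(t) = 4845.6 − 1956 × 0.3248 = 4210.5 t.

4210 t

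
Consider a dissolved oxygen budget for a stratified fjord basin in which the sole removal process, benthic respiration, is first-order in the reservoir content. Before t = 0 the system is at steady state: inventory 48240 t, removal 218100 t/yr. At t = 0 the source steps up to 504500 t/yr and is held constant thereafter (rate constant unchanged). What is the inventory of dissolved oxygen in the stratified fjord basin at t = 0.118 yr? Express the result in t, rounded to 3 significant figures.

τ = M₀/F₀ = 48240/218100 = 0.2212 yr; rate constant k = 1/τ.
New steady state M_∞ = F₁/k = F₁·τ = 504500 × 0.2212 = 111590 t.
M(t) = M_∞ + (M₀ − M_∞)·e^(−t/τ); t/τ = 0.118/0.2212 = 0.5335, so e^(−t/τ) = 0.5866.
M(t) = 111590 − 63350 × 0.5866 = 74431 t.

74400 t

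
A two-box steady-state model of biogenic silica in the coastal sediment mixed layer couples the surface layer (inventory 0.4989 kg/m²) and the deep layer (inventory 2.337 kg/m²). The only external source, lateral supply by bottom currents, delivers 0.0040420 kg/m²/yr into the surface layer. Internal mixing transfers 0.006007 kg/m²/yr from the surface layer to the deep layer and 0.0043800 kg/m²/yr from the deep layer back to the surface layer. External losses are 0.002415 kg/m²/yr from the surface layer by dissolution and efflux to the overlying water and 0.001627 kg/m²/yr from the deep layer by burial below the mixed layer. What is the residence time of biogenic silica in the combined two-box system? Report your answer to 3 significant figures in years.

702 yr

Treat the two boxes together as one reservoir: the mixing fluxes between them are internal recycling, so τ = ΣM / Σ(external losses).
M_total = 0.4989 + 2.337 = 2.8359 kg/m².
ΣF_external_out = 0.002415 + 0.001627 = 0.0040420 kg/m²/yr.
τ = M_total / ΣF_ext = 2.8359 / 0.0040420 = 701.6 yr.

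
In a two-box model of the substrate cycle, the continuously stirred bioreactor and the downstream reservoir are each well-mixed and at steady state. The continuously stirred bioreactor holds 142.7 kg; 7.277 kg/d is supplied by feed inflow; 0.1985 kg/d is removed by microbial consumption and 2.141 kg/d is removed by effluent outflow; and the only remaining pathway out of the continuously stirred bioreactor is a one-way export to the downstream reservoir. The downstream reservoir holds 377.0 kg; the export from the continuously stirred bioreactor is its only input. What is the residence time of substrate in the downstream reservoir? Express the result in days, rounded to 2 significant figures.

76 d

Balance the continuously stirred bioreactor: ΣF_in = 7.2770 kg/d.
Export to the downstream reservoir = ΣF_in − (0.1985 + 2.141) = 4.9375 kg/d.
At steady state the output of the downstream reservoir equals its input, 4.9375 kg/d.
τ = M / F = 377.0 / 4.9375 = 76.35 d.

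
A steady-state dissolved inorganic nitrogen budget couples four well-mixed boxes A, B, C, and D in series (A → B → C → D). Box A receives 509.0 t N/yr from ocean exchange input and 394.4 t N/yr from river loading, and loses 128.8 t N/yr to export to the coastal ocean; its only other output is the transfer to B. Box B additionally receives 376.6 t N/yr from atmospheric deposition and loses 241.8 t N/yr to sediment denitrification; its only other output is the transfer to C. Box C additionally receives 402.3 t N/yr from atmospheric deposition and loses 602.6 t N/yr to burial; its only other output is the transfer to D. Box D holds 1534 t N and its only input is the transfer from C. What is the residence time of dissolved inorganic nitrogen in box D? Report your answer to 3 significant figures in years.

2.16 yr

Box A: F(A→B) = (509.0 + 394.4) − 128.8 = 774.60 t N/yr.
Box B: F(B→C) = (774.60 + 376.6) − 241.8 = 909.40 t N/yr.
Box C: F(C→D) = (909.40 + 402.3) − 602.6 = 709.10 t N/yr.
Box D throughput = its input = 709.10 t N/yr; τ = 1534 / 709.10 = 2.163 yr.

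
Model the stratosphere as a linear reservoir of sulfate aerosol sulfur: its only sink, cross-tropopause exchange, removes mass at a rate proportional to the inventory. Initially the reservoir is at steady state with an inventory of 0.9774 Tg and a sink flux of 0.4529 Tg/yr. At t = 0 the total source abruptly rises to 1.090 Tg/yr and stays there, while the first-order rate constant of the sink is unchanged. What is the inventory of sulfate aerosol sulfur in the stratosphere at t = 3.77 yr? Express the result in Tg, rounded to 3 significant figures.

The sink rate constant is k = F₀/M₀ = 0.4529/0.9774 = 0.4634 yr⁻¹.
Solving dM/dt = F₁ − kM with M(0) = M₀ gives M(t) = F₁/k + (M₀ − F₁/k)·e^(−kt).
F₁/k = 1.090/0.4634 = 2.3523 Tg; kt = 0.4634 × 3.77 = 1.747, e^(−kt) = 0.1743.
M(3.77) = 2.3523 + (0.9774 − 2.3523) × 0.1743 = 2.3523 − 0.2397 = 2.1127 Tg.

2.11 Tg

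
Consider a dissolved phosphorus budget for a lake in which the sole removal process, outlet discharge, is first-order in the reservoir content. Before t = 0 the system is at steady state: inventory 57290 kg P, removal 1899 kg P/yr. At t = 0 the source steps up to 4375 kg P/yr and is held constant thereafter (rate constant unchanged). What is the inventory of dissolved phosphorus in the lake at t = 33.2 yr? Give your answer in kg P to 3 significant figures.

The sink rate constant is k = F₀/M₀ = 1899/57290 = 0.03315 yr⁻¹.
Solving dM/dt = F₁ − kM with M(0) = M₀ gives M(t) = F₁/k + (M₀ − F₁/k)·e^(−kt).
F₁/k = 4375/0.03315 = 131990 kg P; kt = 0.03315 × 33.2 = 1.100, e^(−kt) = 0.3327.
M(33.2) = 131990 + (57290 − 131990) × 0.3327 = 131990 − 24850 = 107130 kg P.

107000 kg P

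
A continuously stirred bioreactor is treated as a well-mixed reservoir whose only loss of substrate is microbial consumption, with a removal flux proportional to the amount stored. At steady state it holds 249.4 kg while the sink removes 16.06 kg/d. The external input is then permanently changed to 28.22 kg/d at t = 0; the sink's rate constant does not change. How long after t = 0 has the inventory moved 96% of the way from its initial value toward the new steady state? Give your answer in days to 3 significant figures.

τ = M₀/F₀ = 249.4/16.06 = 15.53 d.
The remaining gap fraction is e^(−t/τ); 96% covered ⇒ e^(−t/τ) = 0.0400.
t = −τ ln(0.0400) = 15.53 × 3.219 = 49.99 d.

50.0 d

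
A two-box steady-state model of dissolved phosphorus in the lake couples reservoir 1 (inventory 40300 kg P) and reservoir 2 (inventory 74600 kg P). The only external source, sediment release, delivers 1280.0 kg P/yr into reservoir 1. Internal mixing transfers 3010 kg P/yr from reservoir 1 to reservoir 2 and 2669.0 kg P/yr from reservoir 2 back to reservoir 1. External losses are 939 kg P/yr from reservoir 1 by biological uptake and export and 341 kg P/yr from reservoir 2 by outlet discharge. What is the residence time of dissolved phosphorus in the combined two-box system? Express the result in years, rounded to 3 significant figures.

89.8 yr

Treat the two boxes together as one reservoir: the mixing fluxes between them are internal recycling, so τ = ΣM / Σ(external losses).
M_total = 40300 + 74600 = 114900 kg P.
ΣF_external_out = 939 + 341 = 1280.0 kg P/yr.
τ = M_total / ΣF_ext = 114900 / 1280.0 = 89.77 yr.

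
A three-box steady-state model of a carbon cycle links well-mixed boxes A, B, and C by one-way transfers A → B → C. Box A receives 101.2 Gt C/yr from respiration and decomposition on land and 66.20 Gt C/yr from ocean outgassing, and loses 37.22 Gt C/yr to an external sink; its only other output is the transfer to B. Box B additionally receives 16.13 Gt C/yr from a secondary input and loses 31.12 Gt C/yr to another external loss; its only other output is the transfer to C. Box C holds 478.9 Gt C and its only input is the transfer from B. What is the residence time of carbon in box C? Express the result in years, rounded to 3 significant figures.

Box A: F(A→B) = (101.2 + 66.20) − 37.22 = 130.18 Gt C/yr.
Box B: F(B→C) = (130.18 + 16.13) − 31.12 = 115.19 Gt C/yr.
Box C throughput = its input = 115.19 Gt C/yr; τ = 478.9 / 115.19 = 4.157 yr.

4.16 yr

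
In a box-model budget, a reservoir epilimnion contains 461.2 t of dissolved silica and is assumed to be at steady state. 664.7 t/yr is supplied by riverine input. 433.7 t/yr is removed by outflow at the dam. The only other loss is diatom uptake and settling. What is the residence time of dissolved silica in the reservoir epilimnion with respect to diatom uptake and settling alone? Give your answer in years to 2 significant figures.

2.0 yr

At steady state ΣF_in = ΣF_out.
ΣF_in = 664.70 t/yr.
Diatom uptake and settling flux = ΣF_in − (433.7) = 664.70 − 433.7 = 231.0 t/yr.
τ = M / F = 461.2 / 231.0 = 1.997 yr.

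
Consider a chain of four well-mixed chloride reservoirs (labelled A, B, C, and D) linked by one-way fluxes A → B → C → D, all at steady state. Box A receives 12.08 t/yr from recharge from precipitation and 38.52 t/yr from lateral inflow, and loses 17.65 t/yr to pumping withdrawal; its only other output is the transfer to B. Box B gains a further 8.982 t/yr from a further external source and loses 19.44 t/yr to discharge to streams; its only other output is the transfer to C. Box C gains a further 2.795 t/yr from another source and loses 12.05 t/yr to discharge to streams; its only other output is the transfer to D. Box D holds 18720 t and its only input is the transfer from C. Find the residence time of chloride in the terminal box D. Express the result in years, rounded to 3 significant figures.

1410 yr

Box A: F(A→B) = (12.08 + 38.52) − 17.65 = 32.950 t/yr.
Box B: F(B→C) = (32.950 + 8.982) − 19.44 = 22.492 t/yr.
Box C: F(C→D) = (22.492 + 2.795) − 12.05 = 13.237 t/yr.
Box D throughput = its input = 13.237 t/yr; τ = 18720 / 13.237 = 1414 yr.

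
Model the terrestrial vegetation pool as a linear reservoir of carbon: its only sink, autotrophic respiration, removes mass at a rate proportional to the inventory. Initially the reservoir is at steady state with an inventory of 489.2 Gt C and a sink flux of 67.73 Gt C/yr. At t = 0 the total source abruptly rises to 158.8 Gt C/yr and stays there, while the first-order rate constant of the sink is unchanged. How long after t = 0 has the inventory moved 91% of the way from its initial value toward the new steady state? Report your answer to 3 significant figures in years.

17.4 yr

τ = M₀/F₀ = 489.2/67.73 = 7.223 yr.
The remaining gap fraction is e^(−t/τ); 91% covered ⇒ e^(−t/τ) = 0.0900.
t = −τ ln(0.0900) = 7.223 × 2.408 = 17.39 yr.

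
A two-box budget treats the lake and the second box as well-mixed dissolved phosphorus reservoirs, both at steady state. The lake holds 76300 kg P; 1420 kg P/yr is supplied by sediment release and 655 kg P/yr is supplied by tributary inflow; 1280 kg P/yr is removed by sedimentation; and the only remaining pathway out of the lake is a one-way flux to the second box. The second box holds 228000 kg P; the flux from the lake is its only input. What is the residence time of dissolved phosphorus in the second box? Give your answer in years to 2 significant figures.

Balance the lake: ΣF_in = 1420 + 655 = 2075.0 kg P/yr.
Flux to the second box = ΣF_in − (1280) = 795.00 kg P/yr.
At steady state the output of the second box equals its input, 795.00 kg P/yr.
τ = M / F = 228000 / 795.00 = 286.8 yr.

290 yr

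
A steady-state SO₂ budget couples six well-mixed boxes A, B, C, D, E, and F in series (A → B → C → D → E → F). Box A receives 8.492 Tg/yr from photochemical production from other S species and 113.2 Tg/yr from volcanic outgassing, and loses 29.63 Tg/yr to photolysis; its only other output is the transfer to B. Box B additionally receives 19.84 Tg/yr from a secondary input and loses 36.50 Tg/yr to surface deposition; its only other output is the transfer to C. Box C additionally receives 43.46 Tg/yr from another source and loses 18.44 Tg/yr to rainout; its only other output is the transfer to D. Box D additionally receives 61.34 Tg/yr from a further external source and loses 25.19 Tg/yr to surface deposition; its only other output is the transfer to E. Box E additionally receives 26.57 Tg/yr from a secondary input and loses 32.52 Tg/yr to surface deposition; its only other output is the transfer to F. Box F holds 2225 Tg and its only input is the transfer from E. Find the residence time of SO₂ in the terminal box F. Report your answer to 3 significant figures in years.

Box A: F(A→B) = (8.492 + 113.2) − 29.63 = 92.062 Tg/yr.
Box B: F(B→C) = (92.062 + 19.84) − 36.50 = 75.402 Tg/yr.
Box C: F(C→D) = (75.402 + 43.46) − 18.44 = 100.42 Tg/yr.
Box D: F(D→E) = (100.42 + 61.34) − 25.19 = 136.57 Tg/yr.
Box E: F(E→F) = (136.57 + 26.57) − 32.52 = 130.62 Tg/yr.
Box F throughput = its input = 130.62 Tg/yr; τ = 2225 / 130.62 = 17.03 yr.

17.0 yr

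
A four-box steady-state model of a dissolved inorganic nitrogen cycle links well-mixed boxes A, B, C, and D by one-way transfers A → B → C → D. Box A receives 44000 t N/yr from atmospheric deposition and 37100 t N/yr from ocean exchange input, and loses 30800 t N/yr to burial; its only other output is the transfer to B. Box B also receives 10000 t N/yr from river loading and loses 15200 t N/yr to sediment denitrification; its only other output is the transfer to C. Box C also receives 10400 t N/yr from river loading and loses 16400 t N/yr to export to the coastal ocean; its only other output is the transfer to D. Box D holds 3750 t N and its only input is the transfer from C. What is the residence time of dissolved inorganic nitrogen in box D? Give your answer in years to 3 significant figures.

0.0959 yr

Box A: F(A→B) = (44000 + 37100) − 30800 = 50300 t N/yr.
Box B: F(B→C) = (50300 + 10000) − 15200 = 45100 t N/yr.
Box C: F(C→D) = (45100 + 10400) − 16400 = 39100 t N/yr.
Box D throughput = its input = 39100 t N/yr; τ = 3750 / 39100 = 0.09591 yr.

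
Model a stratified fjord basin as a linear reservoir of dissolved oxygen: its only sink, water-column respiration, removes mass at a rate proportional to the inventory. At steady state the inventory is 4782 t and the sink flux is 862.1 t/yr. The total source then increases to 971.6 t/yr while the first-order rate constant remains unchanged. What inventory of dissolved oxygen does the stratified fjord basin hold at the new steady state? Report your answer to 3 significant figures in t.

5390 t

Rate constant k = F/M = 862.1 / 4782 = 0.1803 yr⁻¹.
At the new steady state, source = k·M_new ⇒ M_new = 971.6 / 0.1803 = 5389 t.
(Equivalently M_new = M × F_new/F_old = 4782 × 971.6/862.1.)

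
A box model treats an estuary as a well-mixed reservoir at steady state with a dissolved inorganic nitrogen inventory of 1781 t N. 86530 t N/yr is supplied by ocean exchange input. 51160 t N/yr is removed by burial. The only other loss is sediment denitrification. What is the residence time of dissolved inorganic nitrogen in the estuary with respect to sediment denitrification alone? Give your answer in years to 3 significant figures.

At steady state ΣF_in = ΣF_out.
ΣF_in = 86530 t N/yr.
Sediment denitrification flux = ΣF_in − (51160) = 86530 − 51160 = 35370 t N/yr.
τ = M / F = 1781 / 35370 = 0.05035 yr.

0.0504 yr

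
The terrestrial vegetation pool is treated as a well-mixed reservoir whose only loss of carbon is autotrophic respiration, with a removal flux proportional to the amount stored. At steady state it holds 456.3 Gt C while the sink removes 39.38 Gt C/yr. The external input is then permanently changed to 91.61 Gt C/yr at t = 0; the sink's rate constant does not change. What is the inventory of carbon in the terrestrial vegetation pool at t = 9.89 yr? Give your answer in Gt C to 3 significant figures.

Residence time τ = M₀/F₀ = 11.59 yr. The eventual steady state is M_∞ = M₀·(F₁/F₀) = 456.3 × 91.61/39.38 = 1061.5 Gt C.
The anomaly ΔM(t) = M(t) − M_∞ decays as ΔM₀·e^(−t/τ) with ΔM₀ = 456.3 − 1061.5 = −605.2 Gt C.
At t = 9.89 yr, e^(−t/τ) = e^(−0.8535) = 0.4259, so ΔM = −257.8 Gt C and M = 1061.5 − 257.8 = 803.74 Gt C.

804 Gt C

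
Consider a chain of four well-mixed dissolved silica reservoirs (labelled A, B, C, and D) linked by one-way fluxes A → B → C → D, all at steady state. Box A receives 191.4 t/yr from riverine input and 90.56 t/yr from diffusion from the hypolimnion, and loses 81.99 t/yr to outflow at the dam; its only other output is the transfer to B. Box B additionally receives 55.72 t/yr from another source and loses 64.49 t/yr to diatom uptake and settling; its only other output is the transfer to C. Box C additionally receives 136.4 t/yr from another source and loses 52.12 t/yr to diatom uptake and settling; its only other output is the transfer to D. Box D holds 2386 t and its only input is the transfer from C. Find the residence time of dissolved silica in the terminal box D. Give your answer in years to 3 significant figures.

Box A: F(A→B) = (191.4 + 90.56) − 81.99 = 199.97 t/yr.
Box B: F(B→C) = (199.97 + 55.72) − 64.49 = 191.20 t/yr.
Box C: F(C→D) = (191.20 + 136.4) − 52.12 = 275.48 t/yr.
Box D throughput = its input = 275.48 t/yr; τ = 2386 / 275.48 = 8.661 yr.

8.66 yr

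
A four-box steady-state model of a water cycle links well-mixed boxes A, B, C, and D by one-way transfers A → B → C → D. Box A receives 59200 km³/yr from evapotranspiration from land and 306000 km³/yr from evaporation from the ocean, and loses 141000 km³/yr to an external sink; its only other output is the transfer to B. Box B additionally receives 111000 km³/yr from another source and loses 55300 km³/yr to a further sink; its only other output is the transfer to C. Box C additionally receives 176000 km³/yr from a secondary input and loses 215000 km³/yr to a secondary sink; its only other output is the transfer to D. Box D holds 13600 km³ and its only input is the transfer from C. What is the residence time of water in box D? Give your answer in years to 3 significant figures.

0.0565 yr

Box A: F(A→B) = (59200 + 306000) − 141000 = 224200 km³/yr.
Box B: F(B→C) = (224200 + 111000) − 55300 = 279900 km³/yr.
Box C: F(C→D) = (279900 + 176000) − 215000 = 240900 km³/yr.
Box D throughput = its input = 240900 km³/yr; τ = 13600 / 240900 = 0.05645 yr.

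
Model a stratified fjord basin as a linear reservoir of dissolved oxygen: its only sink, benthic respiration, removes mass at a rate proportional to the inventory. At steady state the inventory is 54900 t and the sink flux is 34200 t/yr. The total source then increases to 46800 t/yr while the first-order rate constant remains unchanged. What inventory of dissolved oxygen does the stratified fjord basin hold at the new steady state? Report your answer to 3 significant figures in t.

Rate constant k = F/M = 34200 / 54900 = 0.6230 yr⁻¹.
At the new steady state, source = k·M_new ⇒ M_new = 46800 / 0.6230 = 75130 t.
(Equivalently M_new = M × F_new/F_old = 54900 × 46800/34200.)

75100 t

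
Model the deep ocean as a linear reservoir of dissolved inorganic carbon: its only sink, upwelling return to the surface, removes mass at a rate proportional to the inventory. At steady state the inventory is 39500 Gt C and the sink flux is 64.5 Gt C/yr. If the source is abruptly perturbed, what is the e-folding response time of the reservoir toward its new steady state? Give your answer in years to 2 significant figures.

For a linear reservoir the response time equals the residence time τ = M/F.
τ = 39500 / 64.5 = 612.4 yr.

610 yr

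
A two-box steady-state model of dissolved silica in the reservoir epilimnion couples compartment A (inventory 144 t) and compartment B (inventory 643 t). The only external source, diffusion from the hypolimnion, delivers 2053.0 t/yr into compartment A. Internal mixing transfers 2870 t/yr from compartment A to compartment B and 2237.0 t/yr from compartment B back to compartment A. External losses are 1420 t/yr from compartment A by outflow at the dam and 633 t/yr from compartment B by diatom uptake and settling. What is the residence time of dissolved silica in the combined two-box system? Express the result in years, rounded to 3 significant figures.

Residence time in the combined system uses the total inventory and the total *external* removal — internal exchanges between the two boxes cancel.
M_total = 144 + 643 = 787.00 t.
ΣF_external_out = 1420 + 633 = 2053.0 t/yr.
τ = M_total / ΣF_ext = 787.00 / 2053.0 = 0.3833 yr.

0.383 yr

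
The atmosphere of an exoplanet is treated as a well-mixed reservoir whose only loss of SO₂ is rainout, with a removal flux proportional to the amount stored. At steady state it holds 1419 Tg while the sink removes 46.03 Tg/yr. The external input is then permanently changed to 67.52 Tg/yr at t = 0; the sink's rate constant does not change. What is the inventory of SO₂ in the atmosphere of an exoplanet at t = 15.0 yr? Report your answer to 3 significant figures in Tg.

τ = M₀/F₀ = 1419/46.03 = 30.83 yr; rate constant k = 1/τ.
New steady state M_∞ = F₁/k = F₁·τ = 67.52 × 30.83 = 2081.5 Tg.
M(t) = M_∞ + (M₀ − M_∞)·e^(−t/τ); t/τ = 15.0/30.83 = 0.4866, so e^(−t/τ) = 0.6147.
M(t) = 2081.5 − 662.5 × 0.6147 = 1674.2 Tg.

1670 Tg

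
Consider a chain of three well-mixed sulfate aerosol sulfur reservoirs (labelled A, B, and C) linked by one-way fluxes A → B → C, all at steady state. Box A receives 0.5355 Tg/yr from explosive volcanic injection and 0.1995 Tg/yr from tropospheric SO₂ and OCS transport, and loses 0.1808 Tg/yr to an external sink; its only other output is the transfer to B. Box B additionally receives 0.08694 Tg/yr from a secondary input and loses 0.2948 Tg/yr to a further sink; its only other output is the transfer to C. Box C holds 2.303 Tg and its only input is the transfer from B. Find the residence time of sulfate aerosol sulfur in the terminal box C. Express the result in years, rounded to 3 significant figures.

6.65 yr

Box A: F(A→B) = (0.5355 + 0.1995) − 0.1808 = 0.55420 Tg/yr.
Box B: F(B→C) = (0.55420 + 0.08694) − 0.2948 = 0.34634 Tg/yr.
Box C throughput = its input = 0.34634 Tg/yr; τ = 2.303 / 0.34634 = 6.650 yr.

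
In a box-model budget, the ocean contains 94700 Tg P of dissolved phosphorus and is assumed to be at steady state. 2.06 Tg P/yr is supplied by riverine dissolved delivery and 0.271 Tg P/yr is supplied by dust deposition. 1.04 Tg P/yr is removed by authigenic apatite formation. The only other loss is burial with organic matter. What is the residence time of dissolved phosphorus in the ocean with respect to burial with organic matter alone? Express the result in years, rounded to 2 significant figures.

73000 yr

At steady state ΣF_in = ΣF_out.
ΣF_in = 2.06 + 0.271 = 2.3310 Tg P/yr.
Burial with organic matter flux = ΣF_in − (1.04) = 2.3310 − 1.040 = 1.291 Tg P/yr.
τ = M / F = 94700 / 1.291 = 73350 yr.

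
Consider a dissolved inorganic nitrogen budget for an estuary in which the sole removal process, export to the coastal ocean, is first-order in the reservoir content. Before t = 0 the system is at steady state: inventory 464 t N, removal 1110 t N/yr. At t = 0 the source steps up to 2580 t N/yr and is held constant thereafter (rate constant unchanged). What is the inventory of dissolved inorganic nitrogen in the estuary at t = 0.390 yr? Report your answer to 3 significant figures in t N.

Residence time τ = M₀/F₀ = 0.4180 yr. The eventual steady state is M_∞ = M₀·(F₁/F₀) = 464 × 2580/1110 = 1078.5 t N.
The anomaly ΔM(t) = M(t) − M_∞ decays as ΔM₀·e^(−t/τ) with ΔM₀ = 464 − 1078.5 = −614.5 t N.
At t = 0.390 yr, e^(−t/τ) = e^(−0.9330) = 0.3934, so ΔM = −241.7 t N and M = 1078.5 − 241.7 = 836.76 t N.

837 t N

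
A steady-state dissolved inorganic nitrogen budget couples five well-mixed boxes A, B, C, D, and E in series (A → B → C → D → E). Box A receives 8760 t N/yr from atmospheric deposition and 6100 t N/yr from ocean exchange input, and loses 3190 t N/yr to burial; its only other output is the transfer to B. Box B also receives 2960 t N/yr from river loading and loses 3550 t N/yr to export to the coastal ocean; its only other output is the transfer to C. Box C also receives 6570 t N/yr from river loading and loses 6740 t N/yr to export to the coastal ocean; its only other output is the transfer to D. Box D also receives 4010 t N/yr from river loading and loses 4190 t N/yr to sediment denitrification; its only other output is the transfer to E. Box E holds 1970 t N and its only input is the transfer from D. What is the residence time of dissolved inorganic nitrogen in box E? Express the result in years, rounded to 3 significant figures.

Box A: F(A→B) = (8760 + 6100) − 3190 = 11670 t N/yr.
Box B: F(B→C) = (11670 + 2960) − 3550 = 11080 t N/yr.
Box C: F(C→D) = (11080 + 6570) − 6740 = 10910 t N/yr.
Box D: F(D→E) = (10910 + 4010) − 4190 = 10730 t N/yr.
Box E throughput = its input = 10730 t N/yr; τ = 1970 / 10730 = 0.1836 yr.

0.184 yr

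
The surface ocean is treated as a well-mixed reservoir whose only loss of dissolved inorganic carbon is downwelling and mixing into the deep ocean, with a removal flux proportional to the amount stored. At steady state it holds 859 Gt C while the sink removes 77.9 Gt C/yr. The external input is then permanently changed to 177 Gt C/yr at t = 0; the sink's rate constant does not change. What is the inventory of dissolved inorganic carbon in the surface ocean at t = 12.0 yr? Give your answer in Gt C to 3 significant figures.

τ = M₀/F₀ = 859/77.9 = 11.03 yr; rate constant k = 1/τ.
New steady state M_∞ = F₁/k = F₁·τ = 177 × 11.03 = 1951.8 Gt C.
M(t) = M_∞ + (M₀ − M_∞)·e^(−t/τ); t/τ = 12.0/11.03 = 1.088, so e^(−t/τ) = 0.3368.
M(t) = 1951.8 − 1093 × 0.3368 = 1583.7 Gt C.

1580 Gt C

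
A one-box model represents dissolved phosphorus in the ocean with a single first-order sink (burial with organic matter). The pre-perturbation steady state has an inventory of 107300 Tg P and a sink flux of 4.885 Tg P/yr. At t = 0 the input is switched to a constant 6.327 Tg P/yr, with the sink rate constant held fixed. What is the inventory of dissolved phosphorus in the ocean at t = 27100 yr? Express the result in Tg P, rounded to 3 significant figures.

130000 Tg P

Residence time τ = M₀/F₀ = 21970 yr. The eventual steady state is M_∞ = M₀·(F₁/F₀) = 107300 × 6.327/4.885 = 138970 Tg P.
The anomaly ΔM(t) = M(t) − M_∞ decays as ΔM₀·e^(−t/τ) with ΔM₀ = 107300 − 138970 = −31670 Tg P.
At t = 27100 yr, e^(−t/τ) = e^(−1.234) = 0.2912, so ΔM = −9223 Tg P and M = 138970 − 9223 = 129750 Tg P.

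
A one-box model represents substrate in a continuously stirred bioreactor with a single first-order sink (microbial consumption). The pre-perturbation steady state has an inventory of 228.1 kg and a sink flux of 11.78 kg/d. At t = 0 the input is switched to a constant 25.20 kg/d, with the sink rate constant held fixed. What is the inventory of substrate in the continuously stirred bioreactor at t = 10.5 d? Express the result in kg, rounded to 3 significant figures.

The sink rate constant is k = F₀/M₀ = 11.78/228.1 = 0.05164 d⁻¹.
Solving dM/dt = F₁ − kM with M(0) = M₀ gives M(t) = F₁/k + (M₀ − F₁/k)·e^(−kt).
F₁/k = 25.20/0.05164 = 487.96 kg; kt = 0.05164 × 10.5 = 0.5423, e^(−kt) = 0.5814.
M(10.5) = 487.96 + (228.1 − 487.96) × 0.5814 = 487.96 − 151.1 = 336.87 kg.

337 kg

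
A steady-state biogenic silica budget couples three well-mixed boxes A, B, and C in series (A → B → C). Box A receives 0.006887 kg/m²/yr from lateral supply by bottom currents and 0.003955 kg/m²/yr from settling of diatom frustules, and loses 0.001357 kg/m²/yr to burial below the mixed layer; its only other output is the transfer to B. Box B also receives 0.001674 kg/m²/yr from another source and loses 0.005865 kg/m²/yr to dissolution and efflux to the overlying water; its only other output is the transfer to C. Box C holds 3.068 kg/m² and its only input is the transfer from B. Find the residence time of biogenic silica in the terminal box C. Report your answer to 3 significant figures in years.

Box A: F(A→B) = (0.006887 + 0.003955) − 0.001357 = 0.0094850 kg/m²/yr.
Box B: F(B→C) = (0.0094850 + 0.001674) − 0.005865 = 0.0052940 kg/m²/yr.
Box C throughput = its input = 0.0052940 kg/m²/yr; τ = 3.068 / 0.0052940 = 579.5 yr.

580 yr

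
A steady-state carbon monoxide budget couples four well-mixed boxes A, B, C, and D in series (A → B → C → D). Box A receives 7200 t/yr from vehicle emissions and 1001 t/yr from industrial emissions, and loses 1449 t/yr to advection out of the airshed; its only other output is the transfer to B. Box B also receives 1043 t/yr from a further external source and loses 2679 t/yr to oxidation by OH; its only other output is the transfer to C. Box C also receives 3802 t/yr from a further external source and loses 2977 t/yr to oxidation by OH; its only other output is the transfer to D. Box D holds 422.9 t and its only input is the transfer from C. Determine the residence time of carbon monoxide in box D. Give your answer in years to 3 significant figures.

Box A: F(A→B) = (7200 + 1001) − 1449 = 6752.0 t/yr.
Box B: F(B→C) = (6752.0 + 1043) − 2679 = 5116.0 t/yr.
Box C: F(C→D) = (5116.0 + 3802) − 2977 = 5941.0 t/yr.
Box D throughput = its input = 5941.0 t/yr; τ = 422.9 / 5941.0 = 0.07118 yr.

0.0712 yr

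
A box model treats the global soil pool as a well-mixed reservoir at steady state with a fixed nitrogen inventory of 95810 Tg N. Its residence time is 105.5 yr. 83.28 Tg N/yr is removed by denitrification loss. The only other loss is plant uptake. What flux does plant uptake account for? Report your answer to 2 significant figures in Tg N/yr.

820 Tg N/yr

Total removal F = M/τ = 95810 / 105.5 = 908.2 Tg N/yr.
Plant uptake = F − (83.28) = 908.2 − 83.28 = 824.9 Tg N/yr.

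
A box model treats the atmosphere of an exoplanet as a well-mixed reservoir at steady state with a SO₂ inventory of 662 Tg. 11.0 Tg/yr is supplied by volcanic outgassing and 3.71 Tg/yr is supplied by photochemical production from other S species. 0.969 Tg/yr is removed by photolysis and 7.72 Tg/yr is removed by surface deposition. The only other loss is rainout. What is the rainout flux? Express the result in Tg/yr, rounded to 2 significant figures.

At steady state ΣF_in = ΣF_out.
ΣF_in = 11.0 + 3.71 = 14.710 Tg/yr.
Rainout flux = ΣF_in − (0.969 + 7.72) = 14.710 − 8.689 = 6.021 Tg/yr.

6.0 Tg/yr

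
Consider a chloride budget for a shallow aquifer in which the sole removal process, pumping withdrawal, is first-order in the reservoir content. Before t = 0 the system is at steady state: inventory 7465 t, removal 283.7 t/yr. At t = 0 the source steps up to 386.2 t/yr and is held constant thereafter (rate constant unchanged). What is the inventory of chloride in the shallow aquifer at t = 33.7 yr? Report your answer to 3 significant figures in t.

Residence time τ = M₀/F₀ = 26.31 yr. The eventual steady state is M_∞ = M₀·(F₁/F₀) = 7465 × 386.2/283.7 = 10162 t.
The anomaly ΔM(t) = M(t) − M_∞ decays as ΔM₀·e^(−t/τ) with ΔM₀ = 7465 − 10162 = −2697 t.
At t = 33.7 yr, e^(−t/τ) = e^(−1.281) = 0.2778, so ΔM = −749.3 t and M = 10162 − 749.3 = 9412.7 t.

9410 t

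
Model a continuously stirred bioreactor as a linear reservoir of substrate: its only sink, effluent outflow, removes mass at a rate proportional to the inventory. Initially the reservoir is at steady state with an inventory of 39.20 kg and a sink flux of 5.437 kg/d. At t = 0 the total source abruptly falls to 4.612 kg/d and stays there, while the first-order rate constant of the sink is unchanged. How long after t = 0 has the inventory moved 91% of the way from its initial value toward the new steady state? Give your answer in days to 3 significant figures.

17.4 d

τ = M₀/F₀ = 39.20/5.437 = 7.210 d.
The remaining gap fraction is e^(−t/τ); 91% covered ⇒ e^(−t/τ) = 0.0900.
t = −τ ln(0.0900) = 7.210 × 2.408 = 17.36 d.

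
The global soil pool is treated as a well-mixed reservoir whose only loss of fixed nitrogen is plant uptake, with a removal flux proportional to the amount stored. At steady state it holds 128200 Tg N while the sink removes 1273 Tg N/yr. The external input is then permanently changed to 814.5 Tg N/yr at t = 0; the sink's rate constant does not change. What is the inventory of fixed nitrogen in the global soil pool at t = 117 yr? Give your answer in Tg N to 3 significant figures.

96500 Tg N

Residence time τ = M₀/F₀ = 100.7 yr. The eventual steady state is M_∞ = M₀·(F₁/F₀) = 128200 × 814.5/1273 = 82026 Tg N.
The anomaly ΔM(t) = M(t) − M_∞ decays as ΔM₀·e^(−t/τ) with ΔM₀ = 128200 − 82026 = 46170 Tg N.
At t = 117 yr, e^(−t/τ) = e^(−1.162) = 0.3129, so ΔM = 14450 Tg N and M = 82026 + 14450 = 96475 Tg N.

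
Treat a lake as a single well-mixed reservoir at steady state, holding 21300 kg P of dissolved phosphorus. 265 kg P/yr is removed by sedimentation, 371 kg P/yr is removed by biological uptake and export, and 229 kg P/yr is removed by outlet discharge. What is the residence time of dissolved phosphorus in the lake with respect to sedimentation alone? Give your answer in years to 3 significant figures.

Residence time with respect to a single sink: τ = M / F_sink.
τ = 21300 / 265 = 80.38 yr.

80.4 yr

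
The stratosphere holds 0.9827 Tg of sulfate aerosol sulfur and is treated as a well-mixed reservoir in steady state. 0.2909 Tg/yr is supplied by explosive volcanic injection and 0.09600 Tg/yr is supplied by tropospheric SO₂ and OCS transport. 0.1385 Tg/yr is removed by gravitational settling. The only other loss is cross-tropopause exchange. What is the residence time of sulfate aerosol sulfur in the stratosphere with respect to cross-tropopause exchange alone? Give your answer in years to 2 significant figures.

At steady state ΣF_in = ΣF_out.
ΣF_in = 0.2909 + 0.09600 = 0.38690 Tg/yr.
Cross-tropopause exchange flux = ΣF_in − (0.1385) = 0.38690 − 0.1385 = 0.2484 Tg/yr.
τ = M / F = 0.9827 / 0.2484 = 3.956 yr.

4.0 yr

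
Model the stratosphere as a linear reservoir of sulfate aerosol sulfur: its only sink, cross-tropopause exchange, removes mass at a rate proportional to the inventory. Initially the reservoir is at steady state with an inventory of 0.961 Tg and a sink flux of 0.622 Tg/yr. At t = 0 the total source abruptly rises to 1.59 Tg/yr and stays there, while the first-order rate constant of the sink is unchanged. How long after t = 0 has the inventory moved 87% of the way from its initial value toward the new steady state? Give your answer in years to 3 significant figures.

3.15 yr

τ = M₀/F₀ = 0.961/0.622 = 1.545 yr.
The remaining gap fraction is e^(−t/τ); 87% covered ⇒ e^(−t/τ) = 0.130.
t = −τ ln(0.130) = 1.545 × 2.040 = 3.152 yr.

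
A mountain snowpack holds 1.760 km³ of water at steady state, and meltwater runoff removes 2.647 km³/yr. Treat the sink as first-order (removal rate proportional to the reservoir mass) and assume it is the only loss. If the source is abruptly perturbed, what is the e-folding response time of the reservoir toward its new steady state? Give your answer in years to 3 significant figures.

For a linear reservoir the response time equals the residence time τ = M/F.
τ = 1.760 / 2.647 = 0.6649 yr.

0.665 yr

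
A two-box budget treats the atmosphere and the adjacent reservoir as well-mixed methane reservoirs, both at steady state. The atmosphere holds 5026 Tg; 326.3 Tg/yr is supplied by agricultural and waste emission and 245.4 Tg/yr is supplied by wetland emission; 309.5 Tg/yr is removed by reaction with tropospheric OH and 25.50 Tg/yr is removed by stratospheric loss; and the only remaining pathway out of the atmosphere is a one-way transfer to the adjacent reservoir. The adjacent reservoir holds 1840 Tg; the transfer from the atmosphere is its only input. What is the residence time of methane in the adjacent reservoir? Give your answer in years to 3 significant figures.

7.77 yr

Balance the atmosphere: ΣF_in = 326.3 + 245.4 = 571.70 Tg/yr.
Transfer to the adjacent reservoir = ΣF_in − (309.5 + 25.50) = 236.70 Tg/yr.
At steady state the output of the adjacent reservoir equals its input, 236.70 Tg/yr.
τ = M / F = 1840 / 236.70 = 7.774 yr.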